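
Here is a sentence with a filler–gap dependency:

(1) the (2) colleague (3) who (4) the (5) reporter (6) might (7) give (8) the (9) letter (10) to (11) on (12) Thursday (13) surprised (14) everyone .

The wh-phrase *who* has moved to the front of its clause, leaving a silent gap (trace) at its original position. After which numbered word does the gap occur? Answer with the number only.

10

'who' is the object of the preposition 'to' (recipient of 'give'). It moves to the left edge, and the trace sits right after 'to':
The colleague who the reporter might give the letter to ___ on Thursday surprised everyone.
'to' is word 10.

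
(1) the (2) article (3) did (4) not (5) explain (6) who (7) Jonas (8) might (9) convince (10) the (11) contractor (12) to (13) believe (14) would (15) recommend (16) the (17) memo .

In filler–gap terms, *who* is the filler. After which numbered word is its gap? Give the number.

13

Underlying clause: Jonas might convince the contractor to believe who would recommend the memo.
'who' functions as the subject of the clause embedded under 'believe'. It moves to the left edge, and the trace sits right after 'believe':
The article did not explain who Jonas might convince the contractor to believe ___ would recommend the memo.
'believe' is word 13.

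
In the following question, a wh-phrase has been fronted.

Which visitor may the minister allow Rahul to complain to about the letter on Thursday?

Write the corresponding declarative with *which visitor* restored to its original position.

'which visitor' functions as the object of the preposition 'to'. It moves to the left edge, and the trace sits right after 'to':
Which visitor may the minister allow Rahul to complain to ___ about the letter on Thursday?

The minister may allow Rahul to complain to which visitor about the letter on Thursday.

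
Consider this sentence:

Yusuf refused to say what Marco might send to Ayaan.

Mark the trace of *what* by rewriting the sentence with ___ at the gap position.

Yusuf refused to say what Marco might send ___ to Ayaan.

Before movement: Marco might send what to Ayaan.
The filler 'what' is interpreted as the direct object of 'send'. The gap is right after 'send'.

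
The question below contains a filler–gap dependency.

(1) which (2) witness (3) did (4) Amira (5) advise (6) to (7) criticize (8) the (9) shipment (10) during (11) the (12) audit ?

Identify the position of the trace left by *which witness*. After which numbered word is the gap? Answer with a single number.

5

Before movement: Amira did advise which witness to criticize the shipment during the audit.
'which witness' functions as the direct object of 'advise'. Wh-movement fronts it, leaving a gap right after 'advise':
Which witness did Amira advise ___ to criticize the shipment during the audit?
'advise' is word 5.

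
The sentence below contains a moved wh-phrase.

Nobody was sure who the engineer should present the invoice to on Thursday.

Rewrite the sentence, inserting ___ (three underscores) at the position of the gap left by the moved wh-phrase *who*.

Nobody was sure who the engineer should present the invoice to ___ on Thursday.

Pre-movement form: The engineer should present the invoice to who on Thursday.
'who' functions as the object of the preposition 'to' (recipient of 'present'). The gap is right after 'to'.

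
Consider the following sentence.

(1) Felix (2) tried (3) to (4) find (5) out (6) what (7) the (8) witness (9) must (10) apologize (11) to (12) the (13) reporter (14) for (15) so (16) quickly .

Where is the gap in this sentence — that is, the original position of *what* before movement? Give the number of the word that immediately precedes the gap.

Before movement: The witness must apologize to the reporter for what so quickly.
The filler 'what' is interpreted as the object of the preposition 'for'. Fronting leaves a gap immediately after 'for':
Felix tried to find out what the witness must apologize to the reporter for ___ so quickly.
'for' is word 14.

14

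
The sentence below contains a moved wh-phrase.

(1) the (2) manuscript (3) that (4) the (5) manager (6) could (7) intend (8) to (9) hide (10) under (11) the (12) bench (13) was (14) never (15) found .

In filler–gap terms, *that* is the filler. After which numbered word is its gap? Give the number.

9

'that' is the direct object of 'hide'. Fronting leaves a gap immediately after 'hide':
The manuscript that the manager could intend to hide ___ under the bench was never found.
'hide' is word 9.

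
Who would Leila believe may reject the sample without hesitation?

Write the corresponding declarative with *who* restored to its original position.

The filler 'who' is interpreted as the subject of the clause embedded under 'believe'. Wh-movement fronts it, leaving a gap right after 'believe':
Who would Leila believe ___ may reject the sample without hesitation?

Leila would believe who may reject the sample without hesitation.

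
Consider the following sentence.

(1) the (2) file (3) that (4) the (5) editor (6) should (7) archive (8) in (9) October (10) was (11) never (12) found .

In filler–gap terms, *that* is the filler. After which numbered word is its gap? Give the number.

7

'that' is the direct object of 'archive'. Wh-movement fronts it, leaving a gap right after 'archive':
The file that the editor should archive ___ in October was never found.
'archive' is word 7.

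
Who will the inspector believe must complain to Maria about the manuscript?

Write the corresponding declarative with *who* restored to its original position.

'who' functions as the subject of the clause embedded under 'believe'. It moves to the left edge, and the trace sits right after 'believe':
Who will the inspector believe ___ must complain to Maria about the manuscript?

The inspector will believe who must complain to Maria about the manuscript.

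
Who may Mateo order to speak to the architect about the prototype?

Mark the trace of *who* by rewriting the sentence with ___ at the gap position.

In situ: Mateo may order who to speak to the architect about the prototype.
'who' functions as the direct object of 'order'. The gap is right after 'order'.

Who may Mateo order ___ to speak to the architect about the prototype?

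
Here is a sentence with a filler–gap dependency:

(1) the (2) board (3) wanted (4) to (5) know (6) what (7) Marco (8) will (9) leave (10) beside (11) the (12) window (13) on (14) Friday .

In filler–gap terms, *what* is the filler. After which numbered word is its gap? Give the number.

9

Pre-movement form: Marco will leave what beside the window on Friday.
'what' functions as the direct object of 'leave'. It moves to the left edge, and the trace sits right after 'leave':
The board wanted to know what Marco will leave ___ beside the window on Friday.
'leave' is word 9.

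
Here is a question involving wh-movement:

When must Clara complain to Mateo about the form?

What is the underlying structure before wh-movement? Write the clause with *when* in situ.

Clara must complain to Mateo about the form when.

The filler 'when' is interpreted as the temporal adjunct. It moves to the left edge, and the trace sits right after 'form':
When must Clara complain to Mateo about the form ___?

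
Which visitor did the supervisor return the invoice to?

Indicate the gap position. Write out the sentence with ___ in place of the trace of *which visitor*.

Which visitor did the supervisor return the invoice to ___?

Before movement: The supervisor did return the invoice to which visitor.
The filler 'which visitor' is interpreted as the object of the preposition 'to' (recipient of 'return'). The gap is right after 'to'.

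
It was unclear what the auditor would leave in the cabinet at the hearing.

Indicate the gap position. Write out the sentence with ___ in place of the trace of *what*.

It was unclear what the auditor would leave ___ in the cabinet at the hearing.

Pre-movement form: The auditor would leave what in the cabinet at the hearing.
'what' functions as the direct object of 'leave'. The gap is right after 'leave'.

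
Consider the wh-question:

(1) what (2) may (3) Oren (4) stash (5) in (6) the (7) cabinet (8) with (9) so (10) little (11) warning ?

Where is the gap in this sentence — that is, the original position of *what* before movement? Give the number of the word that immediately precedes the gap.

4

Pre-movement form: Oren may stash what in the cabinet with so little warning.
'what' functions as the direct object of 'stash'. Wh-movement fronts it, leaving a gap right after 'stash':
What may Oren stash ___ in the cabinet with so little warning?
'stash' is word 4.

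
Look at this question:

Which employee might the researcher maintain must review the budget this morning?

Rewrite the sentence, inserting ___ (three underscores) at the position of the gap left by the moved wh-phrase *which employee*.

Before movement: The researcher might maintain which employee must review the budget this morning.
'which employee' functions as the subject of the clause embedded under 'maintain'. The gap is right after 'maintain'.

Which employee might the researcher maintain ___ must review the budget this morning?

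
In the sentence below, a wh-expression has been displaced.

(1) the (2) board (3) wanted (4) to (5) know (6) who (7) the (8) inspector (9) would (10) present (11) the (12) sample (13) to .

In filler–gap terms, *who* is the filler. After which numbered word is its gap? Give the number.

13

In situ: The inspector would present the sample to who.
The filler 'who' is interpreted as the object of the preposition 'to' (recipient of 'present'). Fronting leaves a gap immediately after 'to':
The board wanted to know who the inspector would present the sample to ___.
'to' is word 13.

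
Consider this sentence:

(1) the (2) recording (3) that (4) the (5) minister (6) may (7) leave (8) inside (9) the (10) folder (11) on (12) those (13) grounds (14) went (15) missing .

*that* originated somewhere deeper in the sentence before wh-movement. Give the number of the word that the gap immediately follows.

'that' is the direct object of 'leave'. Wh-movement fronts it, leaving a gap right after 'leave':
The recording that the minister may leave ___ inside the folder on those grounds went missing.
'leave' is word 7.

7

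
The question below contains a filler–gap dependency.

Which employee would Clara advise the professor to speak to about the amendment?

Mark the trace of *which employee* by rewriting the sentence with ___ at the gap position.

In situ: Clara would advise the professor to speak to which employee about the amendment.
'which employee' functions as the object of the preposition 'to'. The gap is right after 'to'.

Which employee would Clara advise the professor to speak to ___ about the amendment?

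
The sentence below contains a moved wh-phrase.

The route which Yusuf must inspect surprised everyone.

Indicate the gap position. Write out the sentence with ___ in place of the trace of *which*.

The route which Yusuf must inspect ___ surprised everyone.

The filler 'which' is interpreted as the direct object of 'inspect'. The gap is right after 'inspect'.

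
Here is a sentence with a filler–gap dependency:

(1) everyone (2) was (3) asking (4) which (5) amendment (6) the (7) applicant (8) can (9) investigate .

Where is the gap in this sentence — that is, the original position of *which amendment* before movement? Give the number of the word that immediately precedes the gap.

Pre-movement form: The applicant can investigate which amendment.
'which amendment' is the direct object of 'investigate'. It moves to the left edge, and the trace sits right after 'investigate':
Everyone was asking which amendment the applicant can investigate ___.
'investigate' is word 9.

9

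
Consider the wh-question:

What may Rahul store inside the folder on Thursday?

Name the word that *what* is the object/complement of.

Before movement: Rahul may store what inside the folder on Thursday.
'what' functions as the direct object of 'store'. It moves to the left edge, and the trace sits right after 'store':
What may Rahul store ___ inside the folder on Thursday?

store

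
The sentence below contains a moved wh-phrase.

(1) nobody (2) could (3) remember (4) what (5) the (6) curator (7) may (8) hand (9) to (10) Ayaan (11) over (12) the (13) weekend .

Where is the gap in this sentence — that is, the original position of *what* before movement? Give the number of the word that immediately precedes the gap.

Before movement: The curator may hand what to Ayaan over the weekend.
'what' functions as the direct object of 'hand'. Wh-movement fronts it, leaving a gap right after 'hand':
Nobody could remember what the curator may hand ___ to Ayaan over the weekend.
'hand' is word 8.

8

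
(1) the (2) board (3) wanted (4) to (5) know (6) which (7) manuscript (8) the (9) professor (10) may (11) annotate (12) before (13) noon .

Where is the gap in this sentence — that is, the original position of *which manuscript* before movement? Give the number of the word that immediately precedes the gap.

Underlying clause: The professor may annotate which manuscript before noon.
'which manuscript' is the direct object of 'annotate'. Fronting leaves a gap immediately after 'annotate':
The board wanted to know which manuscript the professor may annotate ___ before noon.
'annotate' is word 11.

11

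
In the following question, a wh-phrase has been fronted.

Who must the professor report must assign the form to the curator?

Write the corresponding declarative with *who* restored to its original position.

The professor must report who must assign the form to the curator.

'who' functions as the subject of the clause embedded under 'report'. It moves to the left edge, and the trace sits right after 'report':
Who must the professor report ___ must assign the form to the curator?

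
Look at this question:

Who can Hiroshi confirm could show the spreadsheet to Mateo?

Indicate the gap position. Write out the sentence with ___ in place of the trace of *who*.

Who can Hiroshi confirm ___ could show the spreadsheet to Mateo?

Underlying clause: Hiroshi can confirm who could show the spreadsheet to Mateo.
'who' is the subject of the clause embedded under 'confirm'. The gap is right after 'confirm'.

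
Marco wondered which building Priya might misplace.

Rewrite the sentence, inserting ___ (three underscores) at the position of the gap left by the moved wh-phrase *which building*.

Marco wondered which building Priya might misplace ___.

Pre-movement form: Priya might misplace which building.
'which building' functions as the direct object of 'misplace'. The gap is right after 'misplace'.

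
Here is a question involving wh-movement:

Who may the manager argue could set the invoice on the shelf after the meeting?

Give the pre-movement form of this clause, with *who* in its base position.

The manager may argue who could set the invoice on the shelf after the meeting.

The filler 'who' is interpreted as the subject of the clause embedded under 'argue'. It moves to the left edge, and the trace sits right after 'argue':
Who may the manager argue ___ could set the invoice on the shelf after the meeting?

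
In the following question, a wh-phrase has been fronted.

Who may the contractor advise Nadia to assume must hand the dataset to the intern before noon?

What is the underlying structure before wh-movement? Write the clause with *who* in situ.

The contractor may advise Nadia to assume who must hand the dataset to the intern before noon.

'who' is the subject of the clause embedded under 'assume'. It moves to the left edge, and the trace sits right after 'assume':
Who may the contractor advise Nadia to assume ___ must hand the dataset to the intern before noon?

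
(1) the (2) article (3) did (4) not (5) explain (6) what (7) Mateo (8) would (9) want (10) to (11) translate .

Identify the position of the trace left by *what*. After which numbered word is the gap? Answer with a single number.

11

Underlying clause: Mateo would want to translate what.
'what' is the direct object of 'translate'. It moves to the left edge, and the trace sits right after 'translate':
The article did not explain what Mateo would want to translate ___.
'translate' is word 11.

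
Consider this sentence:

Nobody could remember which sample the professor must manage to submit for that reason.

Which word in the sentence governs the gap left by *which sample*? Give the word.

submit

In situ: The professor must manage to submit which sample for that reason.
'which sample' is the direct object of 'submit'. Wh-movement fronts it, leaving a gap right after 'submit':
Nobody could remember which sample the professor must manage to submit ___ for that reason.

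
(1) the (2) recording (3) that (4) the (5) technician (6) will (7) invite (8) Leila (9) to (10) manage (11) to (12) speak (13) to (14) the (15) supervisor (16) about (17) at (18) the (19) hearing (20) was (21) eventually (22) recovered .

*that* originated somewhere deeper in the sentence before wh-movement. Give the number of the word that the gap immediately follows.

'that' is the object of the preposition 'about'. Wh-movement fronts it, leaving a gap right after 'about':
The recording that the technician will invite Leila to manage to speak to the supervisor about ___ at the hearing was eventually recovered.
'about' is word 16.

16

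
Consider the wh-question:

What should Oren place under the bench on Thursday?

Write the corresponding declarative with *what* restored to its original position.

The filler 'what' is interpreted as the direct object of 'place'. It moves to the left edge, and the trace sits right after 'place':
What should Oren place ___ under the bench on Thursday?

Oren should place what under the bench on Thursday.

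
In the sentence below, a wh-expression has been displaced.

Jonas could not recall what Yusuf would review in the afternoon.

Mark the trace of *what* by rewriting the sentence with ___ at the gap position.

Jonas could not recall what Yusuf would review ___ in the afternoon.

Underlying clause: Yusuf would review what in the afternoon.
'what' functions as the direct object of 'review'. The gap is right after 'review'.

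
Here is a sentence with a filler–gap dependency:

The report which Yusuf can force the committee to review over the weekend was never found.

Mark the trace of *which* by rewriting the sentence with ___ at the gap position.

The report which Yusuf can force the committee to review ___ over the weekend was never found.

The filler 'which' is interpreted as the direct object of 'review'. The gap is right after 'review'.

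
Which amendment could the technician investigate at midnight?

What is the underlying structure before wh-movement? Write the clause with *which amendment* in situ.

The filler 'which amendment' is interpreted as the direct object of 'investigate'. It moves to the left edge, and the trace sits right after 'investigate':
Which amendment could the technician investigate ___ at midnight?

The technician could investigate which amendment at midnight.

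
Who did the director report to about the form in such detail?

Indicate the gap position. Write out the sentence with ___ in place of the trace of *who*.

Who did the director report to ___ about the form in such detail?

Underlying clause: The director did report to who about the form in such detail.
The filler 'who' is interpreted as the object of the preposition 'to'. The gap is right after 'to'.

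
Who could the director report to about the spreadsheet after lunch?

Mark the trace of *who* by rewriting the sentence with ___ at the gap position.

Who could the director report to ___ about the spreadsheet after lunch?

In situ: The director could report to who about the spreadsheet after lunch.
'who' is the object of the preposition 'to'. The gap is right after 'to'.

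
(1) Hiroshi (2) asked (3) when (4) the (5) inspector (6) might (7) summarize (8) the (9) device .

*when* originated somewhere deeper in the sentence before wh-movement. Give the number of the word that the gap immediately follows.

Underlying clause: The inspector might summarize the device when.
'when' is the temporal adjunct. Fronting leaves a gap immediately after 'device':
Hiroshi asked when the inspector might summarize the device ___.
'device' is word 9.

9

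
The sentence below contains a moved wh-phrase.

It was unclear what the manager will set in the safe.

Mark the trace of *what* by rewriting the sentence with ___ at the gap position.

Pre-movement form: The manager will set what in the safe.
The filler 'what' is interpreted as the direct object of 'set'. The gap is right after 'set'.

It was unclear what the manager will set ___ in the safe.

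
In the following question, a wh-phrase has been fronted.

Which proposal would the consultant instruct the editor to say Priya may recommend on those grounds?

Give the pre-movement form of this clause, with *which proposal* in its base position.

The consultant would instruct the editor to say Priya may recommend which proposal on those grounds.

'which proposal' is the direct object of 'recommend'. It moves to the left edge, and the trace sits right after 'recommend':
Which proposal would the consultant instruct the editor to say Priya may recommend ___ on those grounds?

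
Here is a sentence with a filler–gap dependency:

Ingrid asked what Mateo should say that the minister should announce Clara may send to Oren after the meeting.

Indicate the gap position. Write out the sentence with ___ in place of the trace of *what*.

Ingrid asked what Mateo should say that the minister should announce Clara may send ___ to Oren after the meeting.

Underlying clause: Mateo should say that the minister should announce Clara may send what to Oren after the meeting.
'what' functions as the direct object of 'send'. The gap is right after 'send'.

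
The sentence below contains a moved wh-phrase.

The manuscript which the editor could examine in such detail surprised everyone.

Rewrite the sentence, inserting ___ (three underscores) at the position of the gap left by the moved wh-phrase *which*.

The manuscript which the editor could examine ___ in such detail surprised everyone.

The filler 'which' is interpreted as the direct object of 'examine'. The gap is right after 'examine'.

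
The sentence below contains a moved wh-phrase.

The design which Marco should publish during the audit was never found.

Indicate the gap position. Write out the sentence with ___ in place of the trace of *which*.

'which' is the direct object of 'publish'. The gap is right after 'publish'.

The design which Marco should publish ___ during the audit was never found.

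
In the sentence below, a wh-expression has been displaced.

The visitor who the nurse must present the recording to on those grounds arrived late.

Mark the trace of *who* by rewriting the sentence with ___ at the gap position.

The filler 'who' is interpreted as the object of the preposition 'to' (recipient of 'present'). The gap is right after 'to'.

The visitor who the nurse must present the recording to ___ on those grounds arrived late.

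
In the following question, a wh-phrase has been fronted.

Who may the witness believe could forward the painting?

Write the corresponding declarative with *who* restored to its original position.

The witness may believe who could forward the painting.

'who' is the subject of the clause embedded under 'believe'. Wh-movement fronts it, leaving a gap right after 'believe':
Who may the witness believe ___ could forward the painting?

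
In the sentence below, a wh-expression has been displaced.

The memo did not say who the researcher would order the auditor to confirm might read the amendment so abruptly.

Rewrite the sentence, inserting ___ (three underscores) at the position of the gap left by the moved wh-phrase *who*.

Underlying clause: The researcher would order the auditor to confirm who might read the amendment so abruptly.
'who' is the subject of the clause embedded under 'confirm'. The gap is right after 'confirm'.

The memo did not say who the researcher would order the auditor to confirm ___ might read the amendment so abruptly.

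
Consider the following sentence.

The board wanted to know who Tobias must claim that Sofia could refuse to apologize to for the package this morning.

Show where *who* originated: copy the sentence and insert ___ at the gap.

The board wanted to know who Tobias must claim that Sofia could refuse to apologize to ___ for the package this morning.

In situ: Tobias must claim that Sofia could refuse to apologize to who for the package this morning.
The filler 'who' is interpreted as the object of the preposition 'to'. The gap is right after 'to'.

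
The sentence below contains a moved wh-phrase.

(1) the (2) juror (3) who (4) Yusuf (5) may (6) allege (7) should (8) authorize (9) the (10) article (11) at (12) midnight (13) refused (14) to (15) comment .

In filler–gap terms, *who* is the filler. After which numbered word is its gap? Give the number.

'who' is the subject of the clause embedded under 'allege'. Wh-movement fronts it, leaving a gap right after 'allege':
The juror who Yusuf may allege ___ should authorize the article at midnight refused to comment.
'allege' is word 6.

6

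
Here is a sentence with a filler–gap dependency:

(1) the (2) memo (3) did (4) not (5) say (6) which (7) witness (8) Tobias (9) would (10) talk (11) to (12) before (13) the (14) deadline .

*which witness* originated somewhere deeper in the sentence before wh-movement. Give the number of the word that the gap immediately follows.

Before movement: Tobias would talk to which witness before the deadline.
'which witness' functions as the object of the preposition 'to'. It moves to the left edge, and the trace sits right after 'to':
The memo did not say which witness Tobias would talk to ___ before the deadline.
'to' is word 11.

11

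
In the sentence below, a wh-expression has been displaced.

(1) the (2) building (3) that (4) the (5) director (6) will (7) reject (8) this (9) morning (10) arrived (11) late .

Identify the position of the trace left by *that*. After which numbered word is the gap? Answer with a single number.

7

The filler 'that' is interpreted as the direct object of 'reject'. It moves to the left edge, and the trace sits right after 'reject':
The building that the director will reject ___ this morning arrived late.
'reject' is word 7.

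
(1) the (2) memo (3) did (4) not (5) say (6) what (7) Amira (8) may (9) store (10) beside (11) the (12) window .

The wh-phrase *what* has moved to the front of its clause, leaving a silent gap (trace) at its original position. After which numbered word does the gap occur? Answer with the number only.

Pre-movement form: Amira may store what beside the window.
'what' functions as the direct object of 'store'. Wh-movement fronts it, leaving a gap right after 'store':
The memo did not say what Amira may store ___ beside the window.
'store' is word 9.

9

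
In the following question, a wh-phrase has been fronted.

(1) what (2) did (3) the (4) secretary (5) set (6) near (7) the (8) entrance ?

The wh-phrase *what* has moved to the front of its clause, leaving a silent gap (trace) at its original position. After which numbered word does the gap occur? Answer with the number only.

Pre-movement form: The secretary did set what near the entrance.
'what' is the direct object of 'set'. It moves to the left edge, and the trace sits right after 'set':
What did the secretary set ___ near the entrance?
'set' is word 5.

5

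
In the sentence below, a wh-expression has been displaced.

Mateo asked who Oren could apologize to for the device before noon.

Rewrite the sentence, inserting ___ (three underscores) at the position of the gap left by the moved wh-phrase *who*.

Mateo asked who Oren could apologize to ___ for the device before noon.

Pre-movement form: Oren could apologize to who for the device before noon.
'who' is the object of the preposition 'to'. The gap is right after 'to'.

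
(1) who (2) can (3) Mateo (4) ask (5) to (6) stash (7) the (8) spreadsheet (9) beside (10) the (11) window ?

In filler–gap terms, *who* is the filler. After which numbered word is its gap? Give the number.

4

Pre-movement form: Mateo can ask who to stash the spreadsheet beside the window.
'who' is the direct object of 'ask'. Fronting leaves a gap immediately after 'ask':
Who can Mateo ask ___ to stash the spreadsheet beside the window?
'ask' is word 4.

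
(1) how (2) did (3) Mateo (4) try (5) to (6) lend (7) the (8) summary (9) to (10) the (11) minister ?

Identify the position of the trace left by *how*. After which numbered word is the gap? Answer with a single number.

Underlying clause: Mateo did try to lend the summary to the minister how.
'how' functions as the manner adjunct. Wh-movement fronts it, leaving a gap right after 'minister':
How did Mateo try to lend the summary to the minister ___?
'minister' is word 11.

11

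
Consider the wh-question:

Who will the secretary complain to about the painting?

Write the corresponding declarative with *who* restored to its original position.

The secretary will complain to who about the painting.

'who' functions as the object of the preposition 'to'. It moves to the left edge, and the trace sits right after 'to':
Who will the secretary complain to ___ about the painting?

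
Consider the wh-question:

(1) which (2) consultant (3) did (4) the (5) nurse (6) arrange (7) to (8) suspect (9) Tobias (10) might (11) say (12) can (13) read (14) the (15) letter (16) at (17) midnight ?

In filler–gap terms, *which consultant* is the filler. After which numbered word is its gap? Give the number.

Pre-movement form: The nurse did arrange to suspect Tobias might say which consultant can read the letter at midnight.
The filler 'which consultant' is interpreted as the subject of the clause embedded under 'say'. Fronting leaves a gap immediately after 'say':
Which consultant did the nurse arrange to suspect Tobias might say ___ can read the letter at midnight?
'say' is word 11.

11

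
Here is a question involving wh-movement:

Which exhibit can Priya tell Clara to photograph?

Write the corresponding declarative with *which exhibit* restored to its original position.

'which exhibit' functions as the direct object of 'photograph'. Fronting leaves a gap immediately after 'photograph':
Which exhibit can Priya tell Clara to photograph ___?

Priya can tell Clara to photograph which exhibit.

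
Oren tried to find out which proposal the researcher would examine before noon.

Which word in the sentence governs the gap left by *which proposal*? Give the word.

examine

In situ: The researcher would examine which proposal before noon.
'which proposal' functions as the direct object of 'examine'. It moves to the left edge, and the trace sits right after 'examine':
Oren tried to find out which proposal the researcher would examine ___ before noon.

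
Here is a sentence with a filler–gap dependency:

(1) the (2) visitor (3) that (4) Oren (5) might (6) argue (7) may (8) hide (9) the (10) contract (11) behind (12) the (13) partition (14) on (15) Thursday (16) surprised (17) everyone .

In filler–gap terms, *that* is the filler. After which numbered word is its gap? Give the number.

'that' is the subject of the clause embedded under 'argue'. Wh-movement fronts it, leaving a gap right after 'argue':
The visitor that Oren might argue ___ may hide the contract behind the partition on Thursday surprised everyone.
'argue' is word 6.

6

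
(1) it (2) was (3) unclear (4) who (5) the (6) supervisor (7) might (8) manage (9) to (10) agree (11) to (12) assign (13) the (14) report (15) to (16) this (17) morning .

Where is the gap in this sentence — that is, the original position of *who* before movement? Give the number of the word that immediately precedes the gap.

Before movement: The supervisor might manage to agree to assign the report to who this morning.
The filler 'who' is interpreted as the object of the preposition 'to' (recipient of 'assign'). It moves to the left edge, and the trace sits right after 'to':
It was unclear who the supervisor might manage to agree to assign the report to ___ this morning.
'to' is word 15.

15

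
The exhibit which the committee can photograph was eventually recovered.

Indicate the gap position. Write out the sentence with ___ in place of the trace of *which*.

The exhibit which the committee can photograph ___ was eventually recovered.

The filler 'which' is interpreted as the direct object of 'photograph'. The gap is right after 'photograph'.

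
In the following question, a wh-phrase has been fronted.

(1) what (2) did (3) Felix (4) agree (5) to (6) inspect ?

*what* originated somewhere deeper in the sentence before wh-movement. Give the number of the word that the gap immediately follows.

In situ: Felix did agree to inspect what.
The filler 'what' is interpreted as the direct object of 'inspect'. Fronting leaves a gap immediately after 'inspect':
What did Felix agree to inspect ___?
'inspect' is word 6.

6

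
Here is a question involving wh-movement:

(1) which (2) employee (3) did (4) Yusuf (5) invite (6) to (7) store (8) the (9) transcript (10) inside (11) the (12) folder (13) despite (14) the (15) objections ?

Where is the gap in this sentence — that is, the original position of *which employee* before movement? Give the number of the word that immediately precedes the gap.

5

In situ: Yusuf did invite which employee to store the transcript inside the folder despite the objections.
The filler 'which employee' is interpreted as the direct object of 'invite'. Fronting leaves a gap immediately after 'invite':
Which employee did Yusuf invite ___ to store the transcript inside the folder despite the objections?
'invite' is word 5.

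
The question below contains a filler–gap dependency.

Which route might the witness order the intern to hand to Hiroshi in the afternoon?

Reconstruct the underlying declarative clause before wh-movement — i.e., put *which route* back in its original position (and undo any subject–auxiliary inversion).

The witness might order the intern to hand which route to Hiroshi in the afternoon.

'which route' is the direct object of 'hand'. Fronting leaves a gap immediately after 'hand':
Which route might the witness order the intern to hand ___ to Hiroshi in the afternoon?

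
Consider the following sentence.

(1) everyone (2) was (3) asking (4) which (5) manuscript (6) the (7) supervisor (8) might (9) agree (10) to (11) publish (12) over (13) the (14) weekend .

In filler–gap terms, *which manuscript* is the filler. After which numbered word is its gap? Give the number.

11

In situ: The supervisor might agree to publish which manuscript over the weekend.
The filler 'which manuscript' is interpreted as the direct object of 'publish'. Wh-movement fronts it, leaving a gap right after 'publish':
Everyone was asking which manuscript the supervisor might agree to publish ___ over the weekend.
'publish' is word 11.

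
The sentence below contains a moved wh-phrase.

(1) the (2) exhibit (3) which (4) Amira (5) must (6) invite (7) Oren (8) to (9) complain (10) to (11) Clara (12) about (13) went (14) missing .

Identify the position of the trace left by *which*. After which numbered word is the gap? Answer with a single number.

'which' is the object of the preposition 'about'. Wh-movement fronts it, leaving a gap right after 'about':
The exhibit which Amira must invite Oren to complain to Clara about ___ went missing.
'about' is word 12.

12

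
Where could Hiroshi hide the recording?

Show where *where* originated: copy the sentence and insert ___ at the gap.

Underlying clause: Hiroshi could hide the recording where.
The filler 'where' is interpreted as the locative complement of 'hide'. The gap is right after 'recording'.

Where could Hiroshi hide the recording ___?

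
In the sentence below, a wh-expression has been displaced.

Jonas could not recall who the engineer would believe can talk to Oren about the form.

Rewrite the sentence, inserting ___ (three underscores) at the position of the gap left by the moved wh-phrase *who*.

Underlying clause: The engineer would believe who can talk to Oren about the form.
The filler 'who' is interpreted as the subject of the clause embedded under 'believe'. The gap is right after 'believe'.

Jonas could not recall who the engineer would believe ___ can talk to Oren about the form.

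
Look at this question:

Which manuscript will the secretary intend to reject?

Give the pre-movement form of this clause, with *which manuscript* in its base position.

The secretary will intend to reject which manuscript.

'which manuscript' is the direct object of 'reject'. It moves to the left edge, and the trace sits right after 'reject':
Which manuscript will the secretary intend to reject ___?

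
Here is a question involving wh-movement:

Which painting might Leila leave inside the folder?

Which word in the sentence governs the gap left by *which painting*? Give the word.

leave

Pre-movement form: Leila might leave which painting inside the folder.
'which painting' functions as the direct object of 'leave'. It moves to the left edge, and the trace sits right after 'leave':
Which painting might Leila leave ___ inside the folder?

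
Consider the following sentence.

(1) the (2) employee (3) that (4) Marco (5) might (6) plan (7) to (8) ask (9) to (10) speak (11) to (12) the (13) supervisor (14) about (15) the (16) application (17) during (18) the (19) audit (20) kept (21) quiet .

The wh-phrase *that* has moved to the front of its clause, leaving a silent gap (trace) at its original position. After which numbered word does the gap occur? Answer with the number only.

The filler 'that' is interpreted as the direct object of 'ask'. Wh-movement fronts it, leaving a gap right after 'ask':
The employee that Marco might plan to ask ___ to speak to the supervisor about the application during the audit kept quiet.
'ask' is word 8.

8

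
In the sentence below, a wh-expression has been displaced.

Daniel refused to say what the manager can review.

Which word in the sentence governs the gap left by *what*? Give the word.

Underlying clause: The manager can review what.
The filler 'what' is interpreted as the direct object of 'review'. Fronting leaves a gap immediately after 'review':
Daniel refused to say what the manager can review ___.

review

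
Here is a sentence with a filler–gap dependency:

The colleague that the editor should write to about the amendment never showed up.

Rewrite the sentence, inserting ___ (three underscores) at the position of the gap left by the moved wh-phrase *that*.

The colleague that the editor should write to ___ about the amendment never showed up.

'that' is the object of the preposition 'to'. The gap is right after 'to'.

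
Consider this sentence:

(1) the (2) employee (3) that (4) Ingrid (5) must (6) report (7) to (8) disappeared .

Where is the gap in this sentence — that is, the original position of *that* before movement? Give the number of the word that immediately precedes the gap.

7

'that' is the object of the preposition 'to'. Wh-movement fronts it, leaving a gap right after 'to':
The employee that Ingrid must report to ___ disappeared.
'to' is word 7.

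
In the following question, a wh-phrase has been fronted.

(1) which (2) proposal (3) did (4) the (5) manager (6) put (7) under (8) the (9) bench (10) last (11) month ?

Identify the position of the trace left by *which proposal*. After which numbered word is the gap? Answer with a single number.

6

Before movement: The manager did put which proposal under the bench last month.
'which proposal' functions as the direct object of 'put'. Wh-movement fronts it, leaving a gap right after 'put':
Which proposal did the manager put ___ under the bench last month?
'put' is word 6.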